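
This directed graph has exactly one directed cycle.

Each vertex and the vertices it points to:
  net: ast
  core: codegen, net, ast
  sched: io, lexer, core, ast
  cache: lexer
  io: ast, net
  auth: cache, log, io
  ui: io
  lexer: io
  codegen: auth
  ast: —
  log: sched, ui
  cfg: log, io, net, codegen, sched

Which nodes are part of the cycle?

log, auth, core, sched, codegen

DFS with gray/black marking from codegen:
codegen gray
  auth gray
    cache gray
      lexer gray
        io gray
          ast gray
          ast black
          net gray
            net→ast: ast black — skip
          net black
        io black
      lexer black
    cache black
    log gray
      sched gray
        sched→io: io black — skip
        sched→lexer: lexer black — skip
        core gray
          core→codegen: codegen is gray → back edge
Back edge closes the cycle codegen → auth → log → sched → core → codegen; its vertices are {log, auth, core, sched, codegen}.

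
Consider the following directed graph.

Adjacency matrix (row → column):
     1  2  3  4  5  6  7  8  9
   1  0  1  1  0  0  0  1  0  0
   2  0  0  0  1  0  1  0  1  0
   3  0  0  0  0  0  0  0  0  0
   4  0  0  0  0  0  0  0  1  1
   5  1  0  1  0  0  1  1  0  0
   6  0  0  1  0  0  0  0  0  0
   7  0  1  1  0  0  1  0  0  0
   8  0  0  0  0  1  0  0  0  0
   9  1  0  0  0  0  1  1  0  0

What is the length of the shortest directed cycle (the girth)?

For each vertex v, BFS finds the shortest path from v back to v.
The shortest such closed walk is 4 → 9 → 1 → 2 → 4, length 4.

4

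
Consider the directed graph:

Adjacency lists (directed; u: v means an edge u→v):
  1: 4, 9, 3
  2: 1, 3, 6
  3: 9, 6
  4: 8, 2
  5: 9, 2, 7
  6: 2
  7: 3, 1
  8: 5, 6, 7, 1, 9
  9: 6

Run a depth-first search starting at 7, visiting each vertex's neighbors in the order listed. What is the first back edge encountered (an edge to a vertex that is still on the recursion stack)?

5→9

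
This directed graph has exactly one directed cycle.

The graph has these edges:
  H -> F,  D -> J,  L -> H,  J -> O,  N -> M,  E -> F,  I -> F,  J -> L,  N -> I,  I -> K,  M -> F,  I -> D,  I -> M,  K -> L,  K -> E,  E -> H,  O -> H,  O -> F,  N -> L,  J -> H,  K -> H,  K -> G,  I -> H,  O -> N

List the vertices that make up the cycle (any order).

DFS with gray/black marking from N:
N gray
  M gray
    F gray
    F black
  M black
  L gray
    H gray
      H→F: F black — skip
    H black
  L black
  I gray
    K gray
      K→H: H black — skip
      G gray
      G black
      E gray
        E→H: H black — skip
        E→F: F black — skip
      E black
      K→L: L black — skip
    K black
    I→F: F black — skip
    I→H: H black — skip
    I→M: M black — skip
    D gray
      J gray
        O gray
          O→H: H black — skip
          O→F: F black — skip
          O→N: N is gray → back edge
Back edge closes the cycle N → I → D → J → O → N; its vertices are {D, I, J, N, O}.

D, I, J, N, O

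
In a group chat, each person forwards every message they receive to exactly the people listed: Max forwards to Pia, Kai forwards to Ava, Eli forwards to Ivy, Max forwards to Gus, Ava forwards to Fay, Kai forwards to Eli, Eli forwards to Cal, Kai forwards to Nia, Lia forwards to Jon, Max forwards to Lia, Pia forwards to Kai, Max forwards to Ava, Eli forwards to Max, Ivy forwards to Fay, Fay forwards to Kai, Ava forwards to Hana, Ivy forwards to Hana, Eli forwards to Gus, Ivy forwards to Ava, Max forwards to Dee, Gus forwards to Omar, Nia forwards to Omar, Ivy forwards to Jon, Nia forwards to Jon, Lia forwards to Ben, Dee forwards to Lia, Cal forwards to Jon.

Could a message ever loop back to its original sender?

DFS with white/gray/black marking, starting from Gus:
Gus gray
  Omar gray
  Omar black
Gus black
Kai gray
  Ava gray
    Hana gray
    Hana black
    Fay gray
      Fay→Kai: Kai is gray → back edge
Back edge found, so a cycle exists: Kai → Ava → Fay → Kai.

Yes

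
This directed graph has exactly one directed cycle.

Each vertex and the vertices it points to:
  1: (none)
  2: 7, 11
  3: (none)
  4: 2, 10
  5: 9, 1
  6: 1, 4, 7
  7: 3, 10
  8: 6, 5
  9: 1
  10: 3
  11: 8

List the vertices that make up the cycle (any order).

DFS with gray/black marking from 8:
8 gray
  6 gray
    1 gray
    1 black
    4 gray
      2 gray
        7 gray
          3 gray
          3 black
          10 gray
            10→3: 3 black — skip
          10 black
        7 black
        11 gray
          11→8: 8 is gray → back edge
Back edge closes the cycle 8 → 6 → 4 → 2 → 11 → 8; its vertices are {2, 4, 6, 8, 11}.

2, 4, 6, 8, 11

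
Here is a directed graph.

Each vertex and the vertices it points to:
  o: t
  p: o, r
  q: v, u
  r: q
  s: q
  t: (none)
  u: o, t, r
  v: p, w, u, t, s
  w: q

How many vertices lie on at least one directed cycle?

A vertex is on a directed cycle iff it belongs to a strongly connected component of size ≥ 2 (or has a self-loop).
The vertices on cycles are {p, q, r, s, u, v, w} — 7 in total.

7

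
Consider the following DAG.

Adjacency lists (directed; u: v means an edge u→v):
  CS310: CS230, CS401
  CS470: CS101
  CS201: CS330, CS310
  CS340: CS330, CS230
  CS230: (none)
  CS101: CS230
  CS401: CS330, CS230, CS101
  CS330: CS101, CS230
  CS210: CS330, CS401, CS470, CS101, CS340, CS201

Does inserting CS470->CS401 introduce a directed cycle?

No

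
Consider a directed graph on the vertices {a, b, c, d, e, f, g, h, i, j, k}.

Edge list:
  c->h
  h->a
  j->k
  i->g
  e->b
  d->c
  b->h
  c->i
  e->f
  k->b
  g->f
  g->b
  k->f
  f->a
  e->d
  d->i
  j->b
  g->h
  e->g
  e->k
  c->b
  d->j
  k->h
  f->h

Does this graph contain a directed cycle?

No

DFS with white/gray/black marking, starting from f:
f gray
  a gray
  a black
  h gray
    h→a: a black — skip
  h black
f black
b gray
  b→h: h black — skip
b black
c gray
  i gray
    g gray
      g→h: h black — skip
      g→b: b black — skip
      g→f: f black — skip
    g black
  i black
  c→b: b black — skip
  c→h: h black — skip
c black
d gray
  j gray
    j→b: b black — skip
    k gray
      k→b: b black — skip
      k→h: h black — skip
      k→f: f black — skip
    k black
  j black
  d→c: c black — skip
  d→i: i black — skip
d black
e gray
  e→f: f black — skip
  e→k: k black — skip
  e→d: d black — skip
  e→g: g black — skip
  e→b: b black — skip
e black
Every edge goes to a white or black vertex — no back edge, so the graph is acyclic.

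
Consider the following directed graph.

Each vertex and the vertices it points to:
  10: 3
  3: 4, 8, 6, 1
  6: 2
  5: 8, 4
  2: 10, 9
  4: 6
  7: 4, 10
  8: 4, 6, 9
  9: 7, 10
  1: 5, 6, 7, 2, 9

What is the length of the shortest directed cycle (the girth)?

4

For each vertex v, BFS finds the shortest path from v back to v.
The shortest such closed walk is 3 → 1 → 2 → 10 → 3, length 4.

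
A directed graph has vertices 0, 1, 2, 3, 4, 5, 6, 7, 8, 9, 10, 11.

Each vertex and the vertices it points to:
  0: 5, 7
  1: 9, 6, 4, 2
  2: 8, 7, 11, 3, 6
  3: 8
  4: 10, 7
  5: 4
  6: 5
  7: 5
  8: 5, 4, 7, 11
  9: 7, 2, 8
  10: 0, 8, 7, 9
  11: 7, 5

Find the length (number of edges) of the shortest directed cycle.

3

For each vertex v, BFS finds the shortest path from v back to v.
The shortest such closed walk is 4 → 10 → 8 → 4, length 3.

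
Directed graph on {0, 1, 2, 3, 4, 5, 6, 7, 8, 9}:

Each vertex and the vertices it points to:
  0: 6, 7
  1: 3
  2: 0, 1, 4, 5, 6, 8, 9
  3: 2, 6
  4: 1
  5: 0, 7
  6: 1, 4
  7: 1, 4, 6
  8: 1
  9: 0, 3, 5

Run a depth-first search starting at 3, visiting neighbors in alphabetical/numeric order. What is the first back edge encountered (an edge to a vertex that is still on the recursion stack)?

DFS from 3 (visiting neighbors in alphabetical/numeric order); mark gray on enter, black on exit:
3 gray
  2 gray
    0 gray
      6 gray
        1 gray
          1→3: 3 is gray → back edge
First back edge: 1 → 3.

1->3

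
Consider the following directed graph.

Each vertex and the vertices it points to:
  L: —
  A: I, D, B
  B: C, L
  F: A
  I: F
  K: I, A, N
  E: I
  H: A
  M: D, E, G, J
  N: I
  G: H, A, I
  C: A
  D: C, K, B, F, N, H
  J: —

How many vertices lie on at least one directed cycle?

9

A vertex is on a directed cycle iff it belongs to a strongly connected component of size ≥ 2 (or has a self-loop).
The vertices on cycles are {A, B, C, D, F, H, I, K, N} — 9 in total.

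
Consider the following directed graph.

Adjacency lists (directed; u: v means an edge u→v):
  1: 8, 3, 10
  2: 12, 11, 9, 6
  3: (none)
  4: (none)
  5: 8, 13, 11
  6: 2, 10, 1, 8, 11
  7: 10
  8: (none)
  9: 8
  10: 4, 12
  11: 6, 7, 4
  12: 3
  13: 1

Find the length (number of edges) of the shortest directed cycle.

For each vertex v, BFS finds the shortest path from v back to v.
The shortest such closed walk is 11 → 6 → 11, length 2.

2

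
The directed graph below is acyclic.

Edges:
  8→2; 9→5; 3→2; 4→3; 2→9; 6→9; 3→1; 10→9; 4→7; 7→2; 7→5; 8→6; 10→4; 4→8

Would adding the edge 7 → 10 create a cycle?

Yes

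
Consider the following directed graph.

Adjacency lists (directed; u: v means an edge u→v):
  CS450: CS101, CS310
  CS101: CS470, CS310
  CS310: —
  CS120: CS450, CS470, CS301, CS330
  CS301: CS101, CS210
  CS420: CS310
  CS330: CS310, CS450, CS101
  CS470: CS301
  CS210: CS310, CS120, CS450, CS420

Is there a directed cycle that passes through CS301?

Yes

CS301 is on a cycle iff CS301 can reach itself via ≥1 edge.
CS301 → CS101 → CS470 → CS301 — yes.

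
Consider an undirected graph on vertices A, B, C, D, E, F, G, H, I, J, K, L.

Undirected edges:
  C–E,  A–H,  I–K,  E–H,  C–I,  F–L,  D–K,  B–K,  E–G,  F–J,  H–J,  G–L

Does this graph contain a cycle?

Yes

DFS, tracking each vertex's parent; an edge to a visited non-parent vertex closes a cycle.
Start from L:
visit L (parent –)
  visit F (parent L)
    F–L: parent, skip
    visit J (parent F)
      visit H (parent J)
        visit A (parent H)
          A–H: parent, skip
        H–J: parent, skip
        visit E (parent H)
          E–H: parent, skip
          visit G (parent E)
            G–E: parent, skip
            G–L: L visited and ≠ parent → cycle
Cycle: L – F – J – H – E – G – L.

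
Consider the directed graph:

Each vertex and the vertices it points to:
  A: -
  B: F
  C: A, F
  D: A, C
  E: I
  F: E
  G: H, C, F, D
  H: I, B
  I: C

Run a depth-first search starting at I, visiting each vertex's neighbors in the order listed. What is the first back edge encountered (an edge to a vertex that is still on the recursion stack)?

E→I

DFS from I (visiting each vertex's neighbors in the order listed); mark gray on enter, black on exit:
I gray
  C gray
    A gray
    A black
    F gray
      E gray
        E→I: I is gray → back edge
First back edge: E → I.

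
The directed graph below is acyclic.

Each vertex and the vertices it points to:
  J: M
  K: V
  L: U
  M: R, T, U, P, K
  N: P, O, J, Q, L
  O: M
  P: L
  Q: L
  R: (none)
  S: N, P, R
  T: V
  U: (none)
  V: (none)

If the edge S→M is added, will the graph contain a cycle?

Adding S→M creates a cycle iff M can already reach S.
Explore from M: no path reaches S. The graph stays acyclic.

No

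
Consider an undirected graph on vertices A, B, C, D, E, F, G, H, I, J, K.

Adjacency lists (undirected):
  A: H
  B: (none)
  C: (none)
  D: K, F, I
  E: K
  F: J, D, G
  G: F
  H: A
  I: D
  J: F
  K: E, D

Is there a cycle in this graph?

DFS, tracking each vertex's parent; an edge to a visited non-parent vertex closes a cycle.
Start from I:
visit I (parent –)
  visit D (parent I)
    visit K (parent D)
      visit E (parent K)
        E–K: parent, skip
      K–D: parent, skip
    visit F (parent D)
      visit J (parent F)
        J–F: parent, skip
      F–D: parent, skip
      visit G (parent F)
        G–F: parent, skip
    D–I: parent, skip
visit A (parent –)
  visit H (parent A)
    H–A: parent, skip
visit B (parent –)
visit C (parent –)
No non-parent visited neighbor found — the graph is a forest.

No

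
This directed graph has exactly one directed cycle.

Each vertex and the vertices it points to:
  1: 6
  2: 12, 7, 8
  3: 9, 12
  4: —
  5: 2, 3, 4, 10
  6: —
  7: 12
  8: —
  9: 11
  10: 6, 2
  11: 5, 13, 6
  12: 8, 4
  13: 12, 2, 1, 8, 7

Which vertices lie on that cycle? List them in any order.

3, 5, 9, 11

DFS with gray/black marking from 11:
11 gray
  5 gray
    2 gray
      12 gray
        8 gray
        8 black
        4 gray
        4 black
      12 black
      7 gray
        7→12: 12 black — skip
      7 black
      2→8: 8 black — skip
    2 black
    3 gray
      9 gray
        9→11: 11 is gray → back edge
Back edge closes the cycle 11 → 5 → 3 → 9 → 11; its vertices are {3, 5, 9, 11}.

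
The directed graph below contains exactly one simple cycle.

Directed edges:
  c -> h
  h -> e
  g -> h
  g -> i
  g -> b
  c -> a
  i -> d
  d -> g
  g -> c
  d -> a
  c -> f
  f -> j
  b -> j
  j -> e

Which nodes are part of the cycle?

d, g, i

DFS with gray/black marking from g:
g gray
  b gray
    j gray
      e gray
      e black
    j black
  b black
  i gray
    d gray
      a gray
      a black
      d→g: g is gray → back edge
Back edge closes the cycle g → i → d → g; its vertices are {d, g, i}.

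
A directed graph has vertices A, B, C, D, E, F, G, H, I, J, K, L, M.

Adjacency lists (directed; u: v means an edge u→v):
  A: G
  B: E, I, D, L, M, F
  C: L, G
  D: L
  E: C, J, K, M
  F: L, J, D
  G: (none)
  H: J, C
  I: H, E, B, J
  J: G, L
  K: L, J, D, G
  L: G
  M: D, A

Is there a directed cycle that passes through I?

I is on a cycle iff I can reach itself via ≥1 edge.
I → B → I — yes.

Yes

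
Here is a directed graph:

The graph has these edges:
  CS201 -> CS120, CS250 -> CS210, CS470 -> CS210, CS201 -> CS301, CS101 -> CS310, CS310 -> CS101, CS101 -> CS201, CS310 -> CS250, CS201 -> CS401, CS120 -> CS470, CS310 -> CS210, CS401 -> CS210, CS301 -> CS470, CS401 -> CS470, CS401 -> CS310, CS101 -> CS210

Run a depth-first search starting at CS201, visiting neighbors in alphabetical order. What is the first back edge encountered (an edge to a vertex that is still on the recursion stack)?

CS101->CS201

DFS from CS201 (visiting neighbors in alphabetical order); mark gray on enter, black on exit:
CS201 gray
  CS120 gray
    CS470 gray
      CS210 gray
      CS210 black
    CS470 black
  CS120 black
  CS301 gray
    CS301→CS470: CS470 black — skip
  CS301 black
  CS401 gray
    CS401→CS210: CS210 black — skip
    CS310 gray
      CS101 gray
        CS101→CS201: CS201 is gray → back edge
First back edge: CS101 → CS201.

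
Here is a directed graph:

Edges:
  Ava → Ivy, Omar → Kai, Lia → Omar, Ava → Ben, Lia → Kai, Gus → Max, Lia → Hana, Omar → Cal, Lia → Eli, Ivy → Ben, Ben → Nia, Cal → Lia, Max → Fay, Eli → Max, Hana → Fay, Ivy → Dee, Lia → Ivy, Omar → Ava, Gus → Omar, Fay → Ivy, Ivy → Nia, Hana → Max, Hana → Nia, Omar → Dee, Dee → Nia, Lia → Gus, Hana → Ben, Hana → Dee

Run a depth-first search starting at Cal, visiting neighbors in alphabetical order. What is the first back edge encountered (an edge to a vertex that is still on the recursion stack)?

Omar->Cal

DFS from Cal (visiting neighbors in alphabetical order); mark gray on enter, black on exit:
Cal gray
  Lia gray
    Eli gray
      Max gray
        Fay gray
          Ivy gray
            Ben gray
              Nia gray
              Nia black
            Ben black
            Dee gray
              Dee→Nia: Nia black — skip
            Dee black
            Ivy→Nia: Nia black — skip
          Ivy black
        Fay black
      Max black
    Eli black
    Gus gray
      Gus→Max: Max black — skip
      Omar gray
        Ava gray
          Ava→Ben: Ben black — skip
          Ava→Ivy: Ivy black — skip
        Ava black
        Omar→Cal: Cal is gray → back edge
First back edge: Omar → Cal.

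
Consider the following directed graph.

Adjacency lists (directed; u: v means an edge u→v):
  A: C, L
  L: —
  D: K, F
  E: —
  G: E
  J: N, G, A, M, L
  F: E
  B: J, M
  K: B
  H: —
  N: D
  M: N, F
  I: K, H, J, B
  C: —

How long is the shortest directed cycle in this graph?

For each vertex v, BFS finds the shortest path from v back to v.
The shortest such closed walk is B → J → N → D → K → B, length 5.

5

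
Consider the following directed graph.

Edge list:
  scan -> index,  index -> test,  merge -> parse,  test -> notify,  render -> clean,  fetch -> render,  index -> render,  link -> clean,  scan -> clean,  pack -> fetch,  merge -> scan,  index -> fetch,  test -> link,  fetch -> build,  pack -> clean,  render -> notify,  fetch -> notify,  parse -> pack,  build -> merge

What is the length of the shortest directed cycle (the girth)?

5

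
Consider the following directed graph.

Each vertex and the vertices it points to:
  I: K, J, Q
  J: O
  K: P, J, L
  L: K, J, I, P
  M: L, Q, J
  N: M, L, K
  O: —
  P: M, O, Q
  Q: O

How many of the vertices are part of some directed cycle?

A vertex is on a directed cycle iff it belongs to a strongly connected component of size ≥ 2 (or has a self-loop).
The vertices on cycles are {I, K, L, M, P} — 5 in total.

5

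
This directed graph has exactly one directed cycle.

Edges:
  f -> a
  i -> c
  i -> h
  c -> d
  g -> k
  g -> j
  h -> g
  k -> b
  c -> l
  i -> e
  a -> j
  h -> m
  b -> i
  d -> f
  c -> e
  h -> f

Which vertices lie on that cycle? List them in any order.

DFS with gray/black marking from i:
i gray
  e gray
  e black
  c gray
    d gray
      f gray
        a gray
          j gray
          j black
        a black
      f black
    d black
    c→e: e black — skip
    l gray
    l black
  c black
  h gray
    h→f: f black — skip
    g gray
      g→j: j black — skip
      k gray
        b gray
          b→i: i is gray → back edge
Back edge closes the cycle i → h → g → k → b → i; its vertices are {b, g, h, i, k}.

b, g, h, i, k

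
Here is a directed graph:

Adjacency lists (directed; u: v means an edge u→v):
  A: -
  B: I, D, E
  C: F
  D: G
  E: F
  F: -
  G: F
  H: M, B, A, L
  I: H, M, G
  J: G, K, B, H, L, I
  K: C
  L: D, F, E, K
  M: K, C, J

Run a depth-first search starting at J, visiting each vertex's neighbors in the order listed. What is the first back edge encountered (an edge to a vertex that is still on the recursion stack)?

DFS from J (visiting each vertex's neighbors in the order listed); mark gray on enter, black on exit:
J gray
  G gray
    F gray
    F black
  G black
  K gray
    C gray
      C→F: F black — skip
    C black
  K black
  B gray
    I gray
      H gray
        M gray
          M→K: K black — skip
          M→C: C black — skip
          M→J: J is gray → back edge
First back edge: M → J.

M→J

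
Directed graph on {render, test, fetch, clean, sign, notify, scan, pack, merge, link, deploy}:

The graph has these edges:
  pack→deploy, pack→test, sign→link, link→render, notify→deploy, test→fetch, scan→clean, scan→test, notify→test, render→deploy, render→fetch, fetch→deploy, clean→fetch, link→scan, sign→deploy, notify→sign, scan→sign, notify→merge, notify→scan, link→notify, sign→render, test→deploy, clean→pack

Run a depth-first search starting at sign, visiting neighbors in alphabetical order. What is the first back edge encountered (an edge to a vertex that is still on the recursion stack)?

DFS from sign (visiting neighbors in alphabetical order); mark gray on enter, black on exit:
sign gray
  deploy gray
  deploy black
  link gray
    notify gray
      notify→deploy: deploy black — skip
      merge gray
      merge black
      scan gray
        clean gray
          fetch gray
            fetch→deploy: deploy black — skip
          fetch black
          pack gray
            pack→deploy: deploy black — skip
            test gray
              test→deploy: deploy black — skip
              test→fetch: fetch black — skip
            test black
          pack black
        clean black
        scan→sign: sign is gray → back edge
First back edge: scan → sign.

scan→sign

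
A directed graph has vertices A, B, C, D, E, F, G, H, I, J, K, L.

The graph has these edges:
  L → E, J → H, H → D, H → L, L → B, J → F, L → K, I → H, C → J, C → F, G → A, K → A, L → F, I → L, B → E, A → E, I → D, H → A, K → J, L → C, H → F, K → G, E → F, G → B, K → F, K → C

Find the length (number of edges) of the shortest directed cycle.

For each vertex v, BFS finds the shortest path from v back to v.
The shortest such closed walk is H → L → K → J → H, length 4.

4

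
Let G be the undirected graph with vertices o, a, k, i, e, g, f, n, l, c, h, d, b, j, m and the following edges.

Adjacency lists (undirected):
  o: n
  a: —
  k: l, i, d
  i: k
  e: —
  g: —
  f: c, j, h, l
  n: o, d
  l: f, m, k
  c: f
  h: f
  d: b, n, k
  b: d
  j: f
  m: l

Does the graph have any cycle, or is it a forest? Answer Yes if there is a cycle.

DFS, tracking each vertex's parent; an edge to a visited non-parent vertex closes a cycle.
Start from a:
visit a (parent –)
visit o (parent –)
  visit n (parent o)
    n–o: parent, skip
    visit d (parent n)
      visit b (parent d)
        b–d: parent, skip
      d–n: parent, skip
      visit k (parent d)
        visit l (parent k)
          visit f (parent l)
            visit c (parent f)
              c–f: parent, skip
            visit j (parent f)
              j–f: parent, skip
            visit h (parent f)
              h–f: parent, skip
            f–l: parent, skip
          visit m (parent l)
            m–l: parent, skip
          l–k: parent, skip
        visit i (parent k)
          i–k: parent, skip
        k–d: parent, skip
visit e (parent –)
visit g (parent –)
No non-parent visited neighbor found — the graph is a forest.

No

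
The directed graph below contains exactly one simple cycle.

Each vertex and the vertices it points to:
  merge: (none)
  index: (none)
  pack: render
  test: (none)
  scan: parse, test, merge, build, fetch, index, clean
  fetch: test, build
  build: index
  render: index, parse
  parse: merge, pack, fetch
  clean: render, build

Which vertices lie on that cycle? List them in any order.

pack, parse, render

DFS with gray/black marking from parse:
parse gray
  merge gray
  merge black
  pack gray
    render gray
      index gray
      index black
      render→parse: parse is gray → back edge
Back edge closes the cycle parse → pack → render → parse; its vertices are {pack, parse, render}.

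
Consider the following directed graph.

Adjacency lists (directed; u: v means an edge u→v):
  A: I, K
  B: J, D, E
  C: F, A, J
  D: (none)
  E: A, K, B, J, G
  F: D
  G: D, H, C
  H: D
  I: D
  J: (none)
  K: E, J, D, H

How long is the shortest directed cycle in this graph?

2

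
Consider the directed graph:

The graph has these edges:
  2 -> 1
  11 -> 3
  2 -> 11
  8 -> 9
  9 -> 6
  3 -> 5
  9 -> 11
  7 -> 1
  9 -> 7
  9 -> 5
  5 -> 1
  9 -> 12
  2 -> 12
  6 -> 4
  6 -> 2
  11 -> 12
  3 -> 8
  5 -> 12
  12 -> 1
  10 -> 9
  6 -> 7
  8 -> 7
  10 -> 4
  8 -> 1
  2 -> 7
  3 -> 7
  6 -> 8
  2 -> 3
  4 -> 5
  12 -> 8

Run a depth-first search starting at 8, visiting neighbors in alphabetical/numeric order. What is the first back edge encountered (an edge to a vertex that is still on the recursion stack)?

DFS from 8 (visiting neighbors in alphabetical/numeric order); mark gray on enter, black on exit:
8 gray
  1 gray
  1 black
  7 gray
    7→1: 1 black — skip
  7 black
  9 gray
    5 gray
      5→1: 1 black — skip
      12 gray
        12→1: 1 black — skip
        12→8: 8 is gray → back edge
First back edge: 12 → 8.

12->8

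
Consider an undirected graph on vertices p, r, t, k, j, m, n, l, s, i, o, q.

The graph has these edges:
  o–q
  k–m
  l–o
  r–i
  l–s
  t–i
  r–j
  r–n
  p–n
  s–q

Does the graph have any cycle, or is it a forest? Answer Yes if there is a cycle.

Yes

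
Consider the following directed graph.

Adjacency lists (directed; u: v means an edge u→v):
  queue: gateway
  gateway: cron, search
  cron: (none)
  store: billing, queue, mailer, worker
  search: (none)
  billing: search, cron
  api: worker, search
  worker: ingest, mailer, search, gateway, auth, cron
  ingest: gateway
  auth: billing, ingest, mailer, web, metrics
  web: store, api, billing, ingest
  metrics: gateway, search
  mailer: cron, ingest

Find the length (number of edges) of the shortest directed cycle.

4

For each vertex v, BFS finds the shortest path from v back to v.
The shortest such closed walk is web → store → worker → auth → web, length 4.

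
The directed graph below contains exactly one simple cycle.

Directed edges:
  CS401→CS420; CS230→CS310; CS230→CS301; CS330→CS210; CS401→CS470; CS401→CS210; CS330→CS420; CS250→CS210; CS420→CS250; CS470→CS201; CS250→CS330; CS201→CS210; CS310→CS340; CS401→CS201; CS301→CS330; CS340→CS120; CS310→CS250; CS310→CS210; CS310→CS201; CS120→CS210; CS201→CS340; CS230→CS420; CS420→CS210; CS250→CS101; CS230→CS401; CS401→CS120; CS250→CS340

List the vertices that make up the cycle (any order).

DFS with gray/black marking from CS420:
CS420 gray
  CS210 gray
  CS210 black
  CS250 gray
    CS330 gray
      CS330→CS420: CS420 is gray → back edge
Back edge closes the cycle CS420 → CS250 → CS330 → CS420; its vertices are {CS250, CS330, CS420}.

CS250, CS330, CS420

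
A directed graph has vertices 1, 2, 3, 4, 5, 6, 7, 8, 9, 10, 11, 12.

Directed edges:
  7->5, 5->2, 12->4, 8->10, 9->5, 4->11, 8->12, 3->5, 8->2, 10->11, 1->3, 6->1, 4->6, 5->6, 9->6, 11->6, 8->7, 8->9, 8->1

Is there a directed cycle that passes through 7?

No

7 lies on a cycle iff there is a path from 7 back to itself.
Exploring from 7, it never reaches itself; equivalently, its strongly connected component is a singleton.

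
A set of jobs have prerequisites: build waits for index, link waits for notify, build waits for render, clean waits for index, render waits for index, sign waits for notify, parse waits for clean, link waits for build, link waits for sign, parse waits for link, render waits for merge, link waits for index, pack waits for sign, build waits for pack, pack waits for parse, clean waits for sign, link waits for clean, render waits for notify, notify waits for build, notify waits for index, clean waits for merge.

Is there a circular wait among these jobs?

Yes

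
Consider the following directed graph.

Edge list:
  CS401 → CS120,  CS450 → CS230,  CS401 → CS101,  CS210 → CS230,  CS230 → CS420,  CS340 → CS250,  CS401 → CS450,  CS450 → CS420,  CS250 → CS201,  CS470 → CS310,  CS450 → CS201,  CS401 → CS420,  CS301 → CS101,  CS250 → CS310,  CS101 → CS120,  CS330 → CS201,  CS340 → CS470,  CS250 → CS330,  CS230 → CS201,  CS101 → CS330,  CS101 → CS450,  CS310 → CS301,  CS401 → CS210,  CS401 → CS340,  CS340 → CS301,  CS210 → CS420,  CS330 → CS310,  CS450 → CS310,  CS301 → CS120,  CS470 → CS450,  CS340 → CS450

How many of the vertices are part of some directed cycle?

5

A vertex is on a directed cycle iff it belongs to a strongly connected component of size ≥ 2 (or has a self-loop).
The vertices on cycles are {CS101, CS301, CS310, CS330, CS450} — 5 in total.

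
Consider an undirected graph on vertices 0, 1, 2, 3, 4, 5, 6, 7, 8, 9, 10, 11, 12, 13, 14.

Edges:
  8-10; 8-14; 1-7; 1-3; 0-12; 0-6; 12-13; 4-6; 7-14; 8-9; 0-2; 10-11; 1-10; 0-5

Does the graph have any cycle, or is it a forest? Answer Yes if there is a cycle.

DFS, tracking each vertex's parent; an edge to a visited non-parent vertex closes a cycle.
Start from 14:
visit 14 (parent –)
  visit 8 (parent 14)
    visit 9 (parent 8)
      9–8: parent, skip
    8–14: parent, skip
    visit 10 (parent 8)
      visit 1 (parent 10)
        visit 3 (parent 1)
          3–1: parent, skip
        visit 7 (parent 1)
          7–14: 14 visited and ≠ parent → cycle
Cycle: 14 – 8 – 10 – 1 – 7 – 14.

Yes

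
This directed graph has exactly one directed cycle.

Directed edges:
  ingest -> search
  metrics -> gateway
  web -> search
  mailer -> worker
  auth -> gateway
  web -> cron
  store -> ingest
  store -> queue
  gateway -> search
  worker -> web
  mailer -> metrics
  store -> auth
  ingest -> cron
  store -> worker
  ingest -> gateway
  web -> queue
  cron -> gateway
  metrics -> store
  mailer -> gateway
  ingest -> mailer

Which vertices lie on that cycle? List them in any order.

store, ingest, mailer, metrics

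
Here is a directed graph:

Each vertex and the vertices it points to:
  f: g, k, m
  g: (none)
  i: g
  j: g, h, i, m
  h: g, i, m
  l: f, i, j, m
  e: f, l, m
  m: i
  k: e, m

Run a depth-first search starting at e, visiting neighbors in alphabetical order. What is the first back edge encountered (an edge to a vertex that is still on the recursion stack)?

k->e

DFS from e (visiting neighbors in alphabetical order); mark gray on enter, black on exit:
e gray
  f gray
    g gray
    g black
    k gray
      k→e: e is gray → back edge
First back edge: k → e.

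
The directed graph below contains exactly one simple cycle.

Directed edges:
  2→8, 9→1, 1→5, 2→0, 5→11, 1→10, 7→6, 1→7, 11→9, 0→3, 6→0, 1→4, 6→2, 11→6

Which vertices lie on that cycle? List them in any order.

DFS with gray/black marking from 1:
1 gray
  10 gray
  10 black
  7 gray
    6 gray
      0 gray
        3 gray
        3 black
      0 black
      2 gray
        2→0: 0 black — skip
        8 gray
        8 black
      2 black
    6 black
  7 black
  4 gray
  4 black
  5 gray
    11 gray
      9 gray
        9→1: 1 is gray → back edge
Back edge closes the cycle 1 → 5 → 11 → 9 → 1; its vertices are {1, 5, 9, 11}.

1, 5, 9, 11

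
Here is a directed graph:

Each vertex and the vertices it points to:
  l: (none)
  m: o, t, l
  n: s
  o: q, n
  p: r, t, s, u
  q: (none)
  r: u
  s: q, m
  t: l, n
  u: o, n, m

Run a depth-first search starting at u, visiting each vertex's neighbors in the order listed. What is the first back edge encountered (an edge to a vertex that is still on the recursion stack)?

m→o

DFS from u (visiting each vertex's neighbors in the order listed); mark gray on enter, black on exit:
u gray
  o gray
    q gray
    q black
    n gray
      s gray
        s→q: q black — skip
        m gray
          m→o: o is gray → back edge
First back edge: m → o.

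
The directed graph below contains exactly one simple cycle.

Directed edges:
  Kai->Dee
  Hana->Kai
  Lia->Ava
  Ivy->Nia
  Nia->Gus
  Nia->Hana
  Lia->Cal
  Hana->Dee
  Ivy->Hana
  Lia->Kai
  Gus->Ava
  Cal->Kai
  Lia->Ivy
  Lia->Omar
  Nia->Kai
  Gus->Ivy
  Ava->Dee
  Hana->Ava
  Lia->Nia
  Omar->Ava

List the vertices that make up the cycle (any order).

Gus, Ivy, Nia

DFS with gray/black marking from Nia:
Nia gray
  Kai gray
    Dee gray
    Dee black
  Kai black
  Gus gray
    Ava gray
      Ava→Dee: Dee black — skip
    Ava black
    Ivy gray
      Ivy→Nia: Nia is gray → back edge
Back edge closes the cycle Nia → Gus → Ivy → Nia; its vertices are {Gus, Ivy, Nia}.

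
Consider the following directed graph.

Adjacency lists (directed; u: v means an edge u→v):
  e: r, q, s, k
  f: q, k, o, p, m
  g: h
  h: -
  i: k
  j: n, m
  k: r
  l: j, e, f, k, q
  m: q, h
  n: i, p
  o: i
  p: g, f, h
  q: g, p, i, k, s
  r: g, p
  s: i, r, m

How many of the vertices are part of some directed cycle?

9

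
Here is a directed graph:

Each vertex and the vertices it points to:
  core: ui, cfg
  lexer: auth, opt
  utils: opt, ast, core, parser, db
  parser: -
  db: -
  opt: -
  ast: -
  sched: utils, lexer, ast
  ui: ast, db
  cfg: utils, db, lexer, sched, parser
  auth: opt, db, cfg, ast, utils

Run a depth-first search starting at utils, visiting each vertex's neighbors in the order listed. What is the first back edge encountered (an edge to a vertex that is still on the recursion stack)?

DFS from utils (visiting each vertex's neighbors in the order listed); mark gray on enter, black on exit:
utils gray
  opt gray
  opt black
  ast gray
  ast black
  core gray
    ui gray
      ui→ast: ast black — skip
      db gray
      db black
    ui black
    cfg gray
      cfg→utils: utils is gray → back edge
First back edge: cfg → utils.

cfg→utils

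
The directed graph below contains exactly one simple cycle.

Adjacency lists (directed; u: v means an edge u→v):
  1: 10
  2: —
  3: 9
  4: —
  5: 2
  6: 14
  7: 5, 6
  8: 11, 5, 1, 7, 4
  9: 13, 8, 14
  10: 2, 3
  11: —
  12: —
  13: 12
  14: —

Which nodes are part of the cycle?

DFS with gray/black marking from 9:
9 gray
  13 gray
    12 gray
    12 black
  13 black
  8 gray
    11 gray
    11 black
    5 gray
      2 gray
      2 black
    5 black
    1 gray
      10 gray
        10→2: 2 black — skip
        3 gray
          3→9: 9 is gray → back edge
Back edge closes the cycle 9 → 8 → 1 → 10 → 3 → 9; its vertices are {1, 3, 8, 9, 10}.

1, 3, 8, 9, 10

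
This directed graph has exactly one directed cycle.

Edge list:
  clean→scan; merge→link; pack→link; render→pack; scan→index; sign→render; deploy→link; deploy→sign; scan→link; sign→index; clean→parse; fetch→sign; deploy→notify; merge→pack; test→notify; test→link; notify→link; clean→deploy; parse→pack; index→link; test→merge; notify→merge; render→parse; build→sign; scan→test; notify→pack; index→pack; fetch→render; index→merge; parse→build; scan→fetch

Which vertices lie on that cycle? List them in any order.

sign, build, parse, render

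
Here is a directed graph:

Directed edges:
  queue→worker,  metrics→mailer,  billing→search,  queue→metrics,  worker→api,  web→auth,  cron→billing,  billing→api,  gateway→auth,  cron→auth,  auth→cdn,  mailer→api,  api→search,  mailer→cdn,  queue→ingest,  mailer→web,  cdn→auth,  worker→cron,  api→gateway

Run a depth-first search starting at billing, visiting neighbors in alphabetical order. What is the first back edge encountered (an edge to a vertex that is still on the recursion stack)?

DFS from billing (visiting neighbors in alphabetical order); mark gray on enter, black on exit:
billing gray
  api gray
    gateway gray
      auth gray
        cdn gray
          cdn→auth: auth is gray → back edge
First back edge: cdn → auth.

cdn→auth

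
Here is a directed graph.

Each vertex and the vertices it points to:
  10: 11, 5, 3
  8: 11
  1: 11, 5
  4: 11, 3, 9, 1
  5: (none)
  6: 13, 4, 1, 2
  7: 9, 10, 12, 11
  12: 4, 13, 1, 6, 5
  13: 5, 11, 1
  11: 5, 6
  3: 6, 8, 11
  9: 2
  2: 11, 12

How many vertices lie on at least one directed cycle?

A vertex is on a directed cycle iff it belongs to a strongly connected component of size ≥ 2 (or has a self-loop).
The vertices on cycles are {1, 2, 3, 4, 6, 8, 9, 11, 12, 13} — 10 in total.

10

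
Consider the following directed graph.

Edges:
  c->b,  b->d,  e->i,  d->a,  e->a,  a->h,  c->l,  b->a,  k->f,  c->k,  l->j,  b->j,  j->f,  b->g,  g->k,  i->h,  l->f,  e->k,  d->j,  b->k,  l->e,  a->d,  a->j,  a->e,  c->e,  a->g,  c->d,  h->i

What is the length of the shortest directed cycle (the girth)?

For each vertex v, BFS finds the shortest path from v back to v.
The shortest such closed walk is a → d → a, length 2.

2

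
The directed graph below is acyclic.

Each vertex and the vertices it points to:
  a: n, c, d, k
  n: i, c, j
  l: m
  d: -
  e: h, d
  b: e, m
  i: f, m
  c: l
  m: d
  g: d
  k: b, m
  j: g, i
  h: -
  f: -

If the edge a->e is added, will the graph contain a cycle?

No

Adding a→e creates a cycle iff e can already reach a.
Explore from e: no path reaches a. The graph stays acyclic.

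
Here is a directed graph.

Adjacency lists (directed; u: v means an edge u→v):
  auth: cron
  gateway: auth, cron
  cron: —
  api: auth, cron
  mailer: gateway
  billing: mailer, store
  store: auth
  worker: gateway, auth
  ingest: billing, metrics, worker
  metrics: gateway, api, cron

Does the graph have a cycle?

No

DFS with white/gray/black marking, starting from mailer:
mailer gray
  gateway gray
    auth gray
      cron gray
      cron black
    auth black
    gateway→cron: cron black — skip
  gateway black
mailer black
api gray
  api→auth: auth black — skip
  api→cron: cron black — skip
api black
billing gray
  billing→mailer: mailer black — skip
  store gray
    store→auth: auth black — skip
  store black
billing black
worker gray
  worker→gateway: gateway black — skip
  worker→auth: auth black — skip
worker black
ingest gray
  ingest→billing: billing black — skip
  metrics gray
    metrics→gateway: gateway black — skip
    metrics→api: api black — skip
    metrics→cron: cron black — skip
  metrics black
  ingest→worker: worker black — skip
ingest black
Every edge goes to a white or black vertex — no back edge, so the graph is acyclic.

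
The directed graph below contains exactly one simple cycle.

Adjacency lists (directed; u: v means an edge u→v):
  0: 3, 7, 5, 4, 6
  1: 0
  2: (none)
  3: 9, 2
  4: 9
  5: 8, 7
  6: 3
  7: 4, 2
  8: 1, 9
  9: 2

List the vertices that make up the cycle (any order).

0, 1, 5, 8

DFS with gray/black marking from 1:
1 gray
  0 gray
    3 gray
      9 gray
        2 gray
        2 black
      9 black
      3→2: 2 black — skip
    3 black
    7 gray
      4 gray
        4→9: 9 black — skip
      4 black
      7→2: 2 black — skip
    7 black
    5 gray
      8 gray
        8→1: 1 is gray → back edge
Back edge closes the cycle 1 → 0 → 5 → 8 → 1; its vertices are {0, 1, 5, 8}.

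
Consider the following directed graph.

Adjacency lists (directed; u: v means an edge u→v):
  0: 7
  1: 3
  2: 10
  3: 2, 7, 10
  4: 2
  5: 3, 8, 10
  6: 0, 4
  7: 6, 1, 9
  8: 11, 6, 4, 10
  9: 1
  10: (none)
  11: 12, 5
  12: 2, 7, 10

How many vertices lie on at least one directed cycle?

A vertex is on a directed cycle iff it belongs to a strongly connected component of size ≥ 2 (or has a self-loop).
The vertices on cycles are {0, 1, 3, 5, 6, 7, 8, 9, 11} — 9 in total.

9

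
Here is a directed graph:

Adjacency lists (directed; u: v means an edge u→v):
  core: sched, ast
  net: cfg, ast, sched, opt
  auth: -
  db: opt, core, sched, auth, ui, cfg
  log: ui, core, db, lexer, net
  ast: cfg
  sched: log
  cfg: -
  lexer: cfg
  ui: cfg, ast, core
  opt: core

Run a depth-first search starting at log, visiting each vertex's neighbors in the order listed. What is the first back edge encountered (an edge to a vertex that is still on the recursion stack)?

sched->log

DFS from log (visiting each vertex's neighbors in the order listed); mark gray on enter, black on exit:
log gray
  ui gray
    cfg gray
    cfg black
    ast gray
      ast→cfg: cfg black — skip
    ast black
    core gray
      sched gray
        sched→log: log is gray → back edge
First back edge: sched → log.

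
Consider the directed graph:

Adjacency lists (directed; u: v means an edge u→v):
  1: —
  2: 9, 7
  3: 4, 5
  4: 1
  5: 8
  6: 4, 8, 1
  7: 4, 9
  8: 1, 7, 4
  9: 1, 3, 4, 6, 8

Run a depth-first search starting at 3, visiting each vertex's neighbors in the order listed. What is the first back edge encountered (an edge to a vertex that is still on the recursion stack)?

9->3

DFS from 3 (visiting each vertex's neighbors in the order listed); mark gray on enter, black on exit:
3 gray
  4 gray
    1 gray
    1 black
  4 black
  5 gray
    8 gray
      8→1: 1 black — skip
      7 gray
        7→4: 4 black — skip
        9 gray
          9→1: 1 black — skip
          9→3: 3 is gray → back edge
First back edge: 9 → 3.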